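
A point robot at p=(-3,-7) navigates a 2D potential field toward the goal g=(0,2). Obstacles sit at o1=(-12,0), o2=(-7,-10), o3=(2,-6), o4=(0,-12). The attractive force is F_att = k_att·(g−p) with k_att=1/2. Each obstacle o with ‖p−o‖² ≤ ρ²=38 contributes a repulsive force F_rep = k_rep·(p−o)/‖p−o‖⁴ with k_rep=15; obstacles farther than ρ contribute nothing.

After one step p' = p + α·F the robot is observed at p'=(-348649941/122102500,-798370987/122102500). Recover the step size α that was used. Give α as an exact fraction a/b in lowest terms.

F_att = 1/2·(g−p) = 1/2·(3,9) = (1.5000,4.5000)
o1: d²=130 > ρ²=38 → inactive
o2: d²=25 ≤ ρ²=38; F_rep = 15·(4,3)/25² = (0.0960,0.0720)
o3: d²=26 ≤ ρ²=38; F_rep = 15·(-5,-1)/26² = (-0.1109,-0.0222)
o4: d²=34 ≤ ρ²=38; F_rep = 15·(-3,5)/34² = (-0.0389,0.0649)
F = F_att + ΣF_rep = (1.4461,4.6147)
Δp = p'−p = (0.1446,0.4615); α = Δx/Fx = (17657559/122102500) / (17657559/12210250) = 1/10
check: Δy/Fy = (56346513/122102500) / (56346513/12210250) = 1/10 ✓

α = 1/10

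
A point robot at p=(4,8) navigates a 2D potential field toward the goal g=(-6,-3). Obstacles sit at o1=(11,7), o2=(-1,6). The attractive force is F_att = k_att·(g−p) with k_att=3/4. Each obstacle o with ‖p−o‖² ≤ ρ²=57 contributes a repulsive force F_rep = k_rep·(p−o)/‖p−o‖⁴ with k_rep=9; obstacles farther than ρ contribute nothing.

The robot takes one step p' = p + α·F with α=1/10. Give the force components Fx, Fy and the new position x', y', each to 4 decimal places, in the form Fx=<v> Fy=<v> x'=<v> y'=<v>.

Fx=-7.4717 Fy=-8.2250 x'=3.2528 y'=7.1775

F_att = 3/4·(g−p) = 3/4·(-10,-11) = (-7.5000,-8.2500)
o1: d²=50 ≤ ρ²=57; F_rep = 9·(-7,1)/50² = (-0.0252,0.0036)
o2: d²=29 ≤ ρ²=57; F_rep = 9·(5,2)/29² = (0.0535,0.0214)
F = F_att + ΣF_rep = (-7.4717,-8.2250)
p' = p + 1/10·F = (3.2528,7.1775)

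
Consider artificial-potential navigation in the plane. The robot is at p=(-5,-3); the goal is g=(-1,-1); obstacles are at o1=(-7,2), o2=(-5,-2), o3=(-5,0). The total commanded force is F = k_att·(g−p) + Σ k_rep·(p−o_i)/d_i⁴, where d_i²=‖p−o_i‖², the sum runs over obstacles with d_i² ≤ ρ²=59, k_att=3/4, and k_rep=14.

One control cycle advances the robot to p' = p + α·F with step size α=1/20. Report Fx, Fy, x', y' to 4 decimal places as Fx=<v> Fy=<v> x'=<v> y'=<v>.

F_att = 3/4·(g−p) = 3/4·(4,2) = (3.0000,1.5000)
o1: d²=29 ≤ ρ²=59; F_rep = 14·(2,-5)/29² = (0.0333,-0.0832)
o2: d²=1 ≤ ρ²=59; F_rep = 14·(0,-1)/1² = (0.0000,-14.0000)
o3: d²=9 ≤ ρ²=59; F_rep = 14·(0,-3)/9² = (0.0000,-0.5185)
F = F_att + ΣF_rep = (3.0333,-13.1018)
p' = p + 1/20·F = (-4.8483,-3.6551)

Fx=3.0333 Fy=-13.1018 x'=-4.8483 y'=-3.6551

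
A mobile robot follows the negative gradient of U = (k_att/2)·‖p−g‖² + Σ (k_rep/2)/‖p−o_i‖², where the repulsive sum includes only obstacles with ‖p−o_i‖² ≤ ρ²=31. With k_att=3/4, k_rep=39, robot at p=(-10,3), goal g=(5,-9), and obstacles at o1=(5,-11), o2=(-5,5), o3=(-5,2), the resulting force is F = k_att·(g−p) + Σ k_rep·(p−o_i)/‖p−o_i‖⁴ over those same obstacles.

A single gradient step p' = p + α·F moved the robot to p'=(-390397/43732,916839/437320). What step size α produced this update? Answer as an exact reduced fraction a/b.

α = 1/10

F_att = 3/4·(g−p) = 3/4·(15,-12) = (11.2500,-9.0000)
o1: d²=421 > ρ²=31 → inactive
o2: d²=29 ≤ ρ²=31; F_rep = 39·(-5,-2)/29² = (-0.2319,-0.0927)
o3: d²=26 ≤ ρ²=31; F_rep = 39·(-5,1)/26² = (-0.2885,0.0577)
F = F_att + ΣF_rep = (10.7297,-9.0351)
Δp = p'−p = (1.0730,-0.9035); α = Δx/Fx = (46923/43732) / (234615/21866) = 1/10
check: Δy/Fy = (-395121/437320) / (-395121/43732) = 1/10 ✓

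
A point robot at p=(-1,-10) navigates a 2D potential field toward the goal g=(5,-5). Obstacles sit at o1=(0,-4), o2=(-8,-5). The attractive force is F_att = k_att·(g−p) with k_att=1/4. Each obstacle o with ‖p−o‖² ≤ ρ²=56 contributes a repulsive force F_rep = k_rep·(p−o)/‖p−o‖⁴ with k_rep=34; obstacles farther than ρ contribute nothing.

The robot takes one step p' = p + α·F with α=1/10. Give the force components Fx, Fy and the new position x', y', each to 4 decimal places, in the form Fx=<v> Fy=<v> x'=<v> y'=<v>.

F_att = 1/4·(g−p) = 1/4·(6,5) = (1.5000,1.2500)
o1: d²=37 ≤ ρ²=56; F_rep = 34·(-1,-6)/37² = (-0.0248,-0.1490)
o2: d²=74 > ρ²=56 → inactive
F = F_att + ΣF_rep = (1.4752,1.1010)
p' = p + 1/10·F = (-0.8525,-9.8899)

Fx=1.4752 Fy=1.1010 x'=-0.8525 y'=-9.8899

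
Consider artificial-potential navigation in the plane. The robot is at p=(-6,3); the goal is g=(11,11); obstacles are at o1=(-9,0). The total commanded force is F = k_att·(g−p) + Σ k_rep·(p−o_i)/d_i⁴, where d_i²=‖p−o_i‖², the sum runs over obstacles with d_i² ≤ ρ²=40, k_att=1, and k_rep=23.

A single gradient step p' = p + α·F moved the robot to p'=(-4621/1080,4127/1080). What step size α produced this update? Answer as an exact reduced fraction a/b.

α = 1/10

F_att = 1·(g−p) = 1·(17,8) = (17.0000,8.0000)
o1: d²=18 ≤ ρ²=40; F_rep = 23·(3,3)/18² = (0.2130,0.2130)
F = F_att + ΣF_rep = (17.2130,8.2130)
Δp = p'−p = (1.7213,0.8213); α = Δx/Fx = (1859/1080) / (1859/108) = 1/10
check: Δy/Fy = (887/1080) / (887/108) = 1/10 ✓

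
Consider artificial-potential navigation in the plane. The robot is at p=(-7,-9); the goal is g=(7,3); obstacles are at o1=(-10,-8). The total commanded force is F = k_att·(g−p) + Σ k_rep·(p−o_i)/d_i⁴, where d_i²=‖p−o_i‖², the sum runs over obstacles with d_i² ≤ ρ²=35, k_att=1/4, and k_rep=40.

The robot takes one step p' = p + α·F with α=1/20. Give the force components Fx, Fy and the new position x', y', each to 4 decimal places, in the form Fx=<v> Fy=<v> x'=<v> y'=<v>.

Fx=4.7000 Fy=2.6000 x'=-6.7650 y'=-8.8700

F_att = 1/4·(g−p) = 1/4·(14,12) = (3.5000,3.0000)
o1: d²=10 ≤ ρ²=35; F_rep = 40·(3,-1)/10² = (1.2000,-0.4000)
F = F_att + ΣF_rep = (4.7000,2.6000)
p' = p + 1/20·F = (-6.7650,-8.8700)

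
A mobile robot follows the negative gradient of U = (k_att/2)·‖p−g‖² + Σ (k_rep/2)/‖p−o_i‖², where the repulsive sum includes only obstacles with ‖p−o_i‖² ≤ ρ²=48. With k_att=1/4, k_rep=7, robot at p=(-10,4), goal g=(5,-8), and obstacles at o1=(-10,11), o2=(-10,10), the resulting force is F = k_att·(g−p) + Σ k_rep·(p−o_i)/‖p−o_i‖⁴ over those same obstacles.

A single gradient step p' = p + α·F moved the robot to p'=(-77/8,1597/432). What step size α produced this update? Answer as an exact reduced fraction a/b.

F_att = 1/4·(g−p) = 1/4·(15,-12) = (3.7500,-3.0000)
o1: d²=49 > ρ²=48 → inactive
o2: d²=36 ≤ ρ²=48; F_rep = 7·(0,-6)/36² = (0.0000,-0.0324)
F = F_att + ΣF_rep = (3.7500,-3.0324)
Δp = p'−p = (0.3750,-0.3032); α = Δx/Fx = (3/8) / (15/4) = 1/10
check: Δy/Fy = (-131/432) / (-655/216) = 1/10 ✓

α = 1/10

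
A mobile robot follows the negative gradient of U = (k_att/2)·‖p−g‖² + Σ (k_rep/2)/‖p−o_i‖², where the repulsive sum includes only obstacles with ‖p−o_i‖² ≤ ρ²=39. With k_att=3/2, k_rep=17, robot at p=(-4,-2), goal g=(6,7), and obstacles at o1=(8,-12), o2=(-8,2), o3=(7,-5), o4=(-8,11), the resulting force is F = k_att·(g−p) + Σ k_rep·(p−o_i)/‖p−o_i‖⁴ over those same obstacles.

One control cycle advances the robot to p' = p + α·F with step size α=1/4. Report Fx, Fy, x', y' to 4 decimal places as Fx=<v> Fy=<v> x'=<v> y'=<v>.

Fx=15.0664 Fy=13.4336 x'=-0.2334 y'=1.3584

F_att = 3/2·(g−p) = 3/2·(10,9) = (15.0000,13.5000)
o1: d²=244 > ρ²=39 → inactive
o2: d²=32 ≤ ρ²=39; F_rep = 17·(4,-4)/32² = (0.0664,-0.0664)
o3: d²=130 > ρ²=39 → inactive
o4: d²=185 > ρ²=39 → inactive
F = F_att + ΣF_rep = (15.0664,13.4336)
p' = p + 1/4·F = (-0.2334,1.3584)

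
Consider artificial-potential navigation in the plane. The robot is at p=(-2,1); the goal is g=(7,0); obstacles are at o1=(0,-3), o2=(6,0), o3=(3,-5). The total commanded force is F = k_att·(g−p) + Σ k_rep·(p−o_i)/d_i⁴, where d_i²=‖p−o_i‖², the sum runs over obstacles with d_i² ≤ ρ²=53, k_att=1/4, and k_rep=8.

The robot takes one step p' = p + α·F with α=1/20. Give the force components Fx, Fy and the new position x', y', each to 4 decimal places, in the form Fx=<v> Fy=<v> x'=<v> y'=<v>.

Fx=2.2100 Fy=-0.1700 x'=-1.8895 y'=0.9915

F_att = 1/4·(g−p) = 1/4·(9,-1) = (2.2500,-0.2500)
o1: d²=20 ≤ ρ²=53; F_rep = 8·(-2,4)/20² = (-0.0400,0.0800)
o2: d²=65 > ρ²=53 → inactive
o3: d²=61 > ρ²=53 → inactive
F = F_att + ΣF_rep = (2.2100,-0.1700)
p' = p + 1/20·F = (-1.8895,0.9915)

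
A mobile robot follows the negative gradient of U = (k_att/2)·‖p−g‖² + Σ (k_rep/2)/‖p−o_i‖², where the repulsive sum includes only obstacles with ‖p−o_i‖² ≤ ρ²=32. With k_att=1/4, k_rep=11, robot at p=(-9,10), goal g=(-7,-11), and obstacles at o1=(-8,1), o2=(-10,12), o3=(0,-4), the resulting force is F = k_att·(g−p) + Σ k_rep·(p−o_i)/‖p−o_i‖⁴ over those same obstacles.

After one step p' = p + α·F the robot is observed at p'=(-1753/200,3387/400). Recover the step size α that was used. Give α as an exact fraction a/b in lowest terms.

α = 1/4

F_att = 1/4·(g−p) = 1/4·(2,-21) = (0.5000,-5.2500)
o1: d²=82 > ρ²=32 → inactive
o2: d²=5 ≤ ρ²=32; F_rep = 11·(1,-2)/5² = (0.4400,-0.8800)
o3: d²=277 > ρ²=32 → inactive
F = F_att + ΣF_rep = (0.9400,-6.1300)
Δp = p'−p = (0.2350,-1.5325); α = Δx/Fx = (47/200) / (47/50) = 1/4
check: Δy/Fy = (-613/400) / (-613/100) = 1/4 ✓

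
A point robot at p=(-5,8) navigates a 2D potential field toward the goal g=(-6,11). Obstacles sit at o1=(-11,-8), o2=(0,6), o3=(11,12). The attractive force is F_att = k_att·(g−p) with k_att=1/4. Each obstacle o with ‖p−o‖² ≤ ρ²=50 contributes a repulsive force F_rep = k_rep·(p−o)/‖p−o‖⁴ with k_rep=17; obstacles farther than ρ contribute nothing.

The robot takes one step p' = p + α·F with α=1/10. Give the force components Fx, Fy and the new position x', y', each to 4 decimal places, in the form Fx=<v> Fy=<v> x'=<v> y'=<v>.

Fx=-0.3511 Fy=0.7904 x'=-5.0351 y'=8.0790

F_att = 1/4·(g−p) = 1/4·(-1,3) = (-0.2500,0.7500)
o1: d²=292 > ρ²=50 → inactive
o2: d²=29 ≤ ρ²=50; F_rep = 17·(-5,2)/29² = (-0.1011,0.0404)
o3: d²=272 > ρ²=50 → inactive
F = F_att + ΣF_rep = (-0.3511,0.7904)
p' = p + 1/10·F = (-5.0351,8.0790)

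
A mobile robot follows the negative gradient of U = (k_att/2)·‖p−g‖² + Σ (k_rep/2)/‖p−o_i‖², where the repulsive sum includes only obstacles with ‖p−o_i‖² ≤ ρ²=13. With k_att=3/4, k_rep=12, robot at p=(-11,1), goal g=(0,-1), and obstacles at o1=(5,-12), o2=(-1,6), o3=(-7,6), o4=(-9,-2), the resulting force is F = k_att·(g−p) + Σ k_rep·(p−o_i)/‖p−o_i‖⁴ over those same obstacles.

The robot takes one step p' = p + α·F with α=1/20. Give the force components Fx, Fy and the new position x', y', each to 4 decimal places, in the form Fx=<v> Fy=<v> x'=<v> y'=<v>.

Fx=8.1080 Fy=-1.2870 x'=-10.5946 y'=0.9357

F_att = 3/4·(g−p) = 3/4·(11,-2) = (8.2500,-1.5000)
o1: d²=425 > ρ²=13 → inactive
o2: d²=125 > ρ²=13 → inactive
o3: d²=41 > ρ²=13 → inactive
o4: d²=13 ≤ ρ²=13; F_rep = 12·(-2,3)/13² = (-0.1420,0.2130)
F = F_att + ΣF_rep = (8.1080,-1.2870)
p' = p + 1/20·F = (-10.5946,0.9357)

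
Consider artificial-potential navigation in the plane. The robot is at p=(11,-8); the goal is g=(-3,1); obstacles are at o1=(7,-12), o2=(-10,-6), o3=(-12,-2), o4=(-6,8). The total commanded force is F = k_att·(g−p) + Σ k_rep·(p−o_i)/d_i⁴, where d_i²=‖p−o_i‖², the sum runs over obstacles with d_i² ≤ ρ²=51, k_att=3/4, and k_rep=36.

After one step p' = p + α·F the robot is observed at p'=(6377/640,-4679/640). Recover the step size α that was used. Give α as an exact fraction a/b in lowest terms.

α = 1/10

F_att = 3/4·(g−p) = 3/4·(-14,9) = (-10.5000,6.7500)
o1: d²=32 ≤ ρ²=51; F_rep = 36·(4,4)/32² = (0.1406,0.1406)
o2: d²=445 > ρ²=51 → inactive
o3: d²=565 > ρ²=51 → inactive
o4: d²=545 > ρ²=51 → inactive
F = F_att + ΣF_rep = (-10.3594,6.8906)
Δp = p'−p = (-1.0359,0.6891); α = Δx/Fx = (-663/640) / (-663/64) = 1/10
check: Δy/Fy = (441/640) / (441/64) = 1/10 ✓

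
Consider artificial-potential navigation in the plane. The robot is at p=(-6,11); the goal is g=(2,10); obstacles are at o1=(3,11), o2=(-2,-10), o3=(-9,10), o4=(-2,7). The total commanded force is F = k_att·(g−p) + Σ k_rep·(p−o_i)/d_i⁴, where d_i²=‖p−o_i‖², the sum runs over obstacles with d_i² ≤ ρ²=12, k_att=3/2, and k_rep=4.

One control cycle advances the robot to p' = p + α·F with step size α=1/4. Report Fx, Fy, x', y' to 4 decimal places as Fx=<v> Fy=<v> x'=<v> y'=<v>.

F_att = 3/2·(g−p) = 3/2·(8,-1) = (12.0000,-1.5000)
o1: d²=81 > ρ²=12 → inactive
o2: d²=457 > ρ²=12 → inactive
o3: d²=10 ≤ ρ²=12; F_rep = 4·(3,1)/10² = (0.1200,0.0400)
o4: d²=32 > ρ²=12 → inactive
F = F_att + ΣF_rep = (12.1200,-1.4600)
p' = p + 1/4·F = (-2.9700,10.6350)

Fx=12.1200 Fy=-1.4600 x'=-2.9700 y'=10.6350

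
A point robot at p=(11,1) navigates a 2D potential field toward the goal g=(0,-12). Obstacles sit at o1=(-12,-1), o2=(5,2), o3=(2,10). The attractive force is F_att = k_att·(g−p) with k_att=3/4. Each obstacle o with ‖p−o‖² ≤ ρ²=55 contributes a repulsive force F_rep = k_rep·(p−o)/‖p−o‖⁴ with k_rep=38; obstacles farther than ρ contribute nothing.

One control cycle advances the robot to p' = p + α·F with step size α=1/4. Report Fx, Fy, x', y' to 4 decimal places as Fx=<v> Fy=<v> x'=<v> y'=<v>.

F_att = 3/4·(g−p) = 3/4·(-11,-13) = (-8.2500,-9.7500)
o1: d²=533 > ρ²=55 → inactive
o2: d²=37 ≤ ρ²=55; F_rep = 38·(6,-1)/37² = (0.1665,-0.0278)
o3: d²=162 > ρ²=55 → inactive
F = F_att + ΣF_rep = (-8.0835,-9.7778)
p' = p + 1/4·F = (8.9791,-1.4444)

Fx=-8.0835 Fy=-9.7778 x'=8.9791 y'=-1.4444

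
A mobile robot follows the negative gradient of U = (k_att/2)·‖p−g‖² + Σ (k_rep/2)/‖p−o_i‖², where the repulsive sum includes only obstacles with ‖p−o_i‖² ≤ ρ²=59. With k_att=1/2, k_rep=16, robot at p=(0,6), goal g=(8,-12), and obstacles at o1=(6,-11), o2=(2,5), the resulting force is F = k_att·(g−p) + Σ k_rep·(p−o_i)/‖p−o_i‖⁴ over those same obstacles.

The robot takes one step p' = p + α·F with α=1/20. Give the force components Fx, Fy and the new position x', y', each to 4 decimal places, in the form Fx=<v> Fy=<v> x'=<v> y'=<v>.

Fx=2.7200 Fy=-8.3600 x'=0.1360 y'=5.5820

F_att = 1/2·(g−p) = 1/2·(8,-18) = (4.0000,-9.0000)
o1: d²=325 > ρ²=59 → inactive
o2: d²=5 ≤ ρ²=59; F_rep = 16·(-2,1)/5² = (-1.2800,0.6400)
F = F_att + ΣF_rep = (2.7200,-8.3600)
p' = p + 1/20·F = (0.1360,5.5820)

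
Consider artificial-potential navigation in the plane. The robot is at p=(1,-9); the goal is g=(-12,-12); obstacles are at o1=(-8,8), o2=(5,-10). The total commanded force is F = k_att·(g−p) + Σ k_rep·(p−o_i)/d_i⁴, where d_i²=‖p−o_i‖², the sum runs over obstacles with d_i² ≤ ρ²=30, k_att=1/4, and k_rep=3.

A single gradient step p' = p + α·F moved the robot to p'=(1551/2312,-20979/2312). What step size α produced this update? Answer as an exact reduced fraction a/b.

α = 1/10

F_att = 1/4·(g−p) = 1/4·(-13,-3) = (-3.2500,-0.7500)
o1: d²=370 > ρ²=30 → inactive
o2: d²=17 ≤ ρ²=30; F_rep = 3·(-4,1)/17² = (-0.0415,0.0104)
F = F_att + ΣF_rep = (-3.2915,-0.7396)
Δp = p'−p = (-0.3292,-0.0740); α = Δx/Fx = (-761/2312) / (-3805/1156) = 1/10
check: Δy/Fy = (-171/2312) / (-855/1156) = 1/10 ✓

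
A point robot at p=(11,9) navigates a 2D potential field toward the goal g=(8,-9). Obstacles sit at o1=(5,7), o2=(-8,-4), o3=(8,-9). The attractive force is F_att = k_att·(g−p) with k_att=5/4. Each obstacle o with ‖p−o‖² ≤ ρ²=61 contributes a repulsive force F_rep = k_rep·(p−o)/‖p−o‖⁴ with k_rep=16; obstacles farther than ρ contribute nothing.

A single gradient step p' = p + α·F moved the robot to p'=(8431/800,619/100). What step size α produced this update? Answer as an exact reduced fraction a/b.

α = 1/8

F_att = 5/4·(g−p) = 5/4·(-3,-18) = (-3.7500,-22.5000)
o1: d²=40 ≤ ρ²=61; F_rep = 16·(6,2)/40² = (0.0600,0.0200)
o2: d²=530 > ρ²=61 → inactive
o3: d²=333 > ρ²=61 → inactive
F = F_att + ΣF_rep = (-3.6900,-22.4800)
Δp = p'−p = (-0.4612,-2.8100); α = Δx/Fx = (-369/800) / (-369/100) = 1/8
check: Δy/Fy = (-281/100) / (-562/25) = 1/8 ✓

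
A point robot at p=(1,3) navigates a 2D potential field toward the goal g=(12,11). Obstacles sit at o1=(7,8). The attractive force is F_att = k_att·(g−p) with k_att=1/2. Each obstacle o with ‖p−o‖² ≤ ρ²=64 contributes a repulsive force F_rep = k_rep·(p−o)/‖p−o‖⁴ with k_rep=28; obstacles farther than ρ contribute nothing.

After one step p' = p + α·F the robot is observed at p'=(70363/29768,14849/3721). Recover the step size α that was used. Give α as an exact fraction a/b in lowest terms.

F_att = 1/2·(g−p) = 1/2·(11,8) = (5.5000,4.0000)
o1: d²=61 ≤ ρ²=64; F_rep = 28·(-6,-5)/61² = (-0.0451,-0.0376)
F = F_att + ΣF_rep = (5.4549,3.9624)
Δp = p'−p = (1.3637,0.9906); α = Δx/Fx = (40595/29768) / (40595/7442) = 1/4
check: Δy/Fy = (3686/3721) / (14744/3721) = 1/4 ✓

α = 1/4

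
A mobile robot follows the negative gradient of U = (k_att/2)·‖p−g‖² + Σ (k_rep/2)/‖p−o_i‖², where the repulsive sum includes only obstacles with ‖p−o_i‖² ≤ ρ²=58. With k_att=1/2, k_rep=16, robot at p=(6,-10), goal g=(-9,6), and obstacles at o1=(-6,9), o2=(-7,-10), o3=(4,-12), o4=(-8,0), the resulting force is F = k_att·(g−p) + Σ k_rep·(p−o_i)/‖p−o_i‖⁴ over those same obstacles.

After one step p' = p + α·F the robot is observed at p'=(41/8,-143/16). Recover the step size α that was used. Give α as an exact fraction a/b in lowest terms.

F_att = 1/2·(g−p) = 1/2·(-15,16) = (-7.5000,8.0000)
o1: d²=505 > ρ²=58 → inactive
o2: d²=169 > ρ²=58 → inactive
o3: d²=8 ≤ ρ²=58; F_rep = 16·(2,2)/8² = (0.5000,0.5000)
o4: d²=296 > ρ²=58 → inactive
F = F_att + ΣF_rep = (-7.0000,8.5000)
Δp = p'−p = (-0.8750,1.0625); α = Δx/Fx = (-7/8) / (-7) = 1/8
check: Δy/Fy = (17/16) / (17/2) = 1/8 ✓

α = 1/8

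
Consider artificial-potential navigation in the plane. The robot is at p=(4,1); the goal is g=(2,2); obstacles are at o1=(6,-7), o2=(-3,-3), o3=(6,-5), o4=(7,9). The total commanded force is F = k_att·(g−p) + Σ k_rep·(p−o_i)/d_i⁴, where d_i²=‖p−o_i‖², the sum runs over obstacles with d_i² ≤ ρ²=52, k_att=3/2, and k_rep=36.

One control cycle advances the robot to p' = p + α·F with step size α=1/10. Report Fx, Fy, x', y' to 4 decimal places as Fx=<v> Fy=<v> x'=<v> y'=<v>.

F_att = 3/2·(g−p) = 3/2·(-2,1) = (-3.0000,1.5000)
o1: d²=68 > ρ²=52 → inactive
o2: d²=65 > ρ²=52 → inactive
o3: d²=40 ≤ ρ²=52; F_rep = 36·(-2,6)/40² = (-0.0450,0.1350)
o4: d²=73 > ρ²=52 → inactive
F = F_att + ΣF_rep = (-3.0450,1.6350)
p' = p + 1/10·F = (3.6955,1.1635)

Fx=-3.0450 Fy=1.6350 x'=3.6955 y'=1.1635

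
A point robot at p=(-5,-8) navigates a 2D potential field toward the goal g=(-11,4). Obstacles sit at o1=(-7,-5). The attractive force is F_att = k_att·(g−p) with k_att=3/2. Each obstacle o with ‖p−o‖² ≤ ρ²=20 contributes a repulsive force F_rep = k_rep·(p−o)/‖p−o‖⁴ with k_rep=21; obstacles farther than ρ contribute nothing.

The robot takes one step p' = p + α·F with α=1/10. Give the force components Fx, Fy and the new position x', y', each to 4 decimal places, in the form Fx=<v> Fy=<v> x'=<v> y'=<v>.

Fx=-8.7515 Fy=17.6272 x'=-5.8751 y'=-6.2373

F_att = 3/2·(g−p) = 3/2·(-6,12) = (-9.0000,18.0000)
o1: d²=13 ≤ ρ²=20; F_rep = 21·(2,-3)/13² = (0.2485,-0.3728)
F = F_att + ΣF_rep = (-8.7515,17.6272)
p' = p + 1/10·F = (-5.8751,-6.2373)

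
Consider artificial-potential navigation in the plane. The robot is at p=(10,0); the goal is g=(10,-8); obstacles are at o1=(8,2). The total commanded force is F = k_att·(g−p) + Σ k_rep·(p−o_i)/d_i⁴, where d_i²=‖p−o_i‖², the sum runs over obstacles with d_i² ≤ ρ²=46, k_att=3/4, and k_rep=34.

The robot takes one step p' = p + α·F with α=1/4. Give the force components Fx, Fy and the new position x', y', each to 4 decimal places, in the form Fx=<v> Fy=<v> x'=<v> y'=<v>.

F_att = 3/4·(g−p) = 3/4·(0,-8) = (0.0000,-6.0000)
o1: d²=8 ≤ ρ²=46; F_rep = 34·(2,-2)/8² = (1.0625,-1.0625)
F = F_att + ΣF_rep = (1.0625,-7.0625)
p' = p + 1/4·F = (10.2656,-1.7656)

Fx=1.0625 Fy=-7.0625 x'=10.2656 y'=-1.7656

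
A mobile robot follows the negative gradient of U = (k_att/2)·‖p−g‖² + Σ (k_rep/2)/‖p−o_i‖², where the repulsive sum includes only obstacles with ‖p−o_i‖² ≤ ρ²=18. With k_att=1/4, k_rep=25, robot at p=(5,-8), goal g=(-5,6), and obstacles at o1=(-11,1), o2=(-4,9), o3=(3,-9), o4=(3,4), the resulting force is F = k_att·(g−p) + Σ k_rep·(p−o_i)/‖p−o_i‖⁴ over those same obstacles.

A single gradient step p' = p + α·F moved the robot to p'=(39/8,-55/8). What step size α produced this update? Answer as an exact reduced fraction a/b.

F_att = 1/4·(g−p) = 1/4·(-10,14) = (-2.5000,3.5000)
o1: d²=337 > ρ²=18 → inactive
o2: d²=370 > ρ²=18 → inactive
o3: d²=5 ≤ ρ²=18; F_rep = 25·(2,1)/5² = (2.0000,1.0000)
o4: d²=148 > ρ²=18 → inactive
F = F_att + ΣF_rep = (-0.5000,4.5000)
Δp = p'−p = (-0.1250,1.1250); α = Δx/Fx = (-1/8) / (-1/2) = 1/4
check: Δy/Fy = (9/8) / (9/2) = 1/4 ✓

α = 1/4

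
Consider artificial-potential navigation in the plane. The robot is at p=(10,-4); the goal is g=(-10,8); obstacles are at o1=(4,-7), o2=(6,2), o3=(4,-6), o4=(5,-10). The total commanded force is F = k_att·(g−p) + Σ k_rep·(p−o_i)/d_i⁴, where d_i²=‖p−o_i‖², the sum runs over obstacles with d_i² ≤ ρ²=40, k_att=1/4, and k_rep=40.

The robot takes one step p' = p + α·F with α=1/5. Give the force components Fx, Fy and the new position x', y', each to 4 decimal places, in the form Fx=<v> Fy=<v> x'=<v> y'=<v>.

F_att = 1/4·(g−p) = 1/4·(-20,12) = (-5.0000,3.0000)
o1: d²=45 > ρ²=40 → inactive
o2: d²=52 > ρ²=40 → inactive
o3: d²=40 ≤ ρ²=40; F_rep = 40·(6,2)/40² = (0.1500,0.0500)
o4: d²=61 > ρ²=40 → inactive
F = F_att + ΣF_rep = (-4.8500,3.0500)
p' = p + 1/5·F = (9.0300,-3.3900)

Fx=-4.8500 Fy=3.0500 x'=9.0300 y'=-3.3900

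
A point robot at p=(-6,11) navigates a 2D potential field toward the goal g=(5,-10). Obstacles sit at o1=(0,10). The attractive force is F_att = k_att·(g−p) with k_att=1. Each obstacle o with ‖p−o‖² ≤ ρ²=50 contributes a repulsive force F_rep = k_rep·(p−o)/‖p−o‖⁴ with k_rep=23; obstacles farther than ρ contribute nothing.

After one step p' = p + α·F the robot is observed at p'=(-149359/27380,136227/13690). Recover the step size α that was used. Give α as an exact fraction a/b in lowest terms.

F_att = 1·(g−p) = 1·(11,-21) = (11.0000,-21.0000)
o1: d²=37 ≤ ρ²=50; F_rep = 23·(-6,1)/37² = (-0.1008,0.0168)
F = F_att + ΣF_rep = (10.8992,-20.9832)
Δp = p'−p = (0.5450,-1.0492); α = Δx/Fx = (14921/27380) / (14921/1369) = 1/20
check: Δy/Fy = (-14363/13690) / (-28726/1369) = 1/20 ✓

α = 1/20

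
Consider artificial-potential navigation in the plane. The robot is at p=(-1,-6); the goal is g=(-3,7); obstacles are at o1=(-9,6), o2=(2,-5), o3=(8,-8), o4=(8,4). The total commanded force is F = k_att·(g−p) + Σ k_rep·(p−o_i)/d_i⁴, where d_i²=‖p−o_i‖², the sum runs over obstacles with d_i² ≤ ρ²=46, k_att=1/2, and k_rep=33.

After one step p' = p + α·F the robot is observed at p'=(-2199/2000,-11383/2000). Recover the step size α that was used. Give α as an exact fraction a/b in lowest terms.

F_att = 1/2·(g−p) = 1/2·(-2,13) = (-1.0000,6.5000)
o1: d²=208 > ρ²=46 → inactive
o2: d²=10 ≤ ρ²=46; F_rep = 33·(-3,-1)/10² = (-0.9900,-0.3300)
o3: d²=85 > ρ²=46 → inactive
o4: d²=181 > ρ²=46 → inactive
F = F_att + ΣF_rep = (-1.9900,6.1700)
Δp = p'−p = (-0.0995,0.3085); α = Δx/Fx = (-199/2000) / (-199/100) = 1/20
check: Δy/Fy = (617/2000) / (617/100) = 1/20 ✓

α = 1/20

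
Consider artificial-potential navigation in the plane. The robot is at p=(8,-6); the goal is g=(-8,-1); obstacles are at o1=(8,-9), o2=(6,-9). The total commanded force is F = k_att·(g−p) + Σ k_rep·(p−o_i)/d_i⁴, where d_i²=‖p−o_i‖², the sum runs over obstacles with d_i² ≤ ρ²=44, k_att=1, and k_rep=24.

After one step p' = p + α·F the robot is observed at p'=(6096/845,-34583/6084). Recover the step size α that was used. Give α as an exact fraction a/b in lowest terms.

F_att = 1·(g−p) = 1·(-16,5) = (-16.0000,5.0000)
o1: d²=9 ≤ ρ²=44; F_rep = 24·(0,3)/9² = (0.0000,0.8889)
o2: d²=13 ≤ ρ²=44; F_rep = 24·(2,3)/13² = (0.2840,0.4260)
F = F_att + ΣF_rep = (-15.7160,6.3149)
Δp = p'−p = (-0.7858,0.3157); α = Δx/Fx = (-664/845) / (-2656/169) = 1/20
check: Δy/Fy = (1921/6084) / (9605/1521) = 1/20 ✓

α = 1/20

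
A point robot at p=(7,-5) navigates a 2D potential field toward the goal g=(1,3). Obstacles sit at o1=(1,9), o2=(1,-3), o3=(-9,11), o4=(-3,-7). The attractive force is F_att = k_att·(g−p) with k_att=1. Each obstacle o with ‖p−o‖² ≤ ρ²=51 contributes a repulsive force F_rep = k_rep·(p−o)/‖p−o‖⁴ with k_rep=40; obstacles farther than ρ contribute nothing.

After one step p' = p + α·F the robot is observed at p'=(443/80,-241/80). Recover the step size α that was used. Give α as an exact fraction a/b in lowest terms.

F_att = 1·(g−p) = 1·(-6,8) = (-6.0000,8.0000)
o1: d²=232 > ρ²=51 → inactive
o2: d²=40 ≤ ρ²=51; F_rep = 40·(6,-2)/40² = (0.1500,-0.0500)
o3: d²=512 > ρ²=51 → inactive
o4: d²=104 > ρ²=51 → inactive
F = F_att + ΣF_rep = (-5.8500,7.9500)
Δp = p'−p = (-1.4625,1.9875); α = Δx/Fx = (-117/80) / (-117/20) = 1/4
check: Δy/Fy = (159/80) / (159/20) = 1/4 ✓

α = 1/4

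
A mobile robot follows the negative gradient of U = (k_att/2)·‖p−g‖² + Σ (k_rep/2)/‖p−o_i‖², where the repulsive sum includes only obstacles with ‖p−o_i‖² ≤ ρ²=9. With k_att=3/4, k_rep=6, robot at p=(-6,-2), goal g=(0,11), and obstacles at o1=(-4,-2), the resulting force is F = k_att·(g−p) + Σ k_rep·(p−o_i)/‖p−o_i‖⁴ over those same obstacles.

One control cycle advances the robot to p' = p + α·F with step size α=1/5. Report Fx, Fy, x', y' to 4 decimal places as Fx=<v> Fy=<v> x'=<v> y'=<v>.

F_att = 3/4·(g−p) = 3/4·(6,13) = (4.5000,9.7500)
o1: d²=4 ≤ ρ²=9; F_rep = 6·(-2,0)/4² = (-0.7500,0.0000)
F = F_att + ΣF_rep = (3.7500,9.7500)
p' = p + 1/5·F = (-5.2500,-0.0500)

Fx=3.7500 Fy=9.7500 x'=-5.2500 y'=-0.0500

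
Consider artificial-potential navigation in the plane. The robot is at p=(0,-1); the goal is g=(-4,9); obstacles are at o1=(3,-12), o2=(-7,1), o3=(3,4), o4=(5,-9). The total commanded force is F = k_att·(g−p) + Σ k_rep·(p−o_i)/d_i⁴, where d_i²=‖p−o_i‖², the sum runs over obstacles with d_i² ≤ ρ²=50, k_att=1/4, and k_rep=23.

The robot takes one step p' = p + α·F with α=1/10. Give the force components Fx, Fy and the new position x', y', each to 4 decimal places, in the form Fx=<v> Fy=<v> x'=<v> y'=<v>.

Fx=-1.0597 Fy=2.4005 x'=-0.1060 y'=-0.7599

F_att = 1/4·(g−p) = 1/4·(-4,10) = (-1.0000,2.5000)
o1: d²=130 > ρ²=50 → inactive
o2: d²=53 > ρ²=50 → inactive
o3: d²=34 ≤ ρ²=50; F_rep = 23·(-3,-5)/34² = (-0.0597,-0.0995)
o4: d²=89 > ρ²=50 → inactive
F = F_att + ΣF_rep = (-1.0597,2.4005)
p' = p + 1/10·F = (-0.1060,-0.7599)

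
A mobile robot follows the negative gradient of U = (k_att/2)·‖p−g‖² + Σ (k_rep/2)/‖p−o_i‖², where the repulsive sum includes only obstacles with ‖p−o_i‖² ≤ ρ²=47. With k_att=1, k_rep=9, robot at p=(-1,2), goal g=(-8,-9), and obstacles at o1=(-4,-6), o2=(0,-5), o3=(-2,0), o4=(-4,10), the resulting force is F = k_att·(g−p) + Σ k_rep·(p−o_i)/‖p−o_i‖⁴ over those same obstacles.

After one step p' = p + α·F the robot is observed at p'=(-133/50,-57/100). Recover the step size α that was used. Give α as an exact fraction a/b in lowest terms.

α = 1/4

F_att = 1·(g−p) = 1·(-7,-11) = (-7.0000,-11.0000)
o1: d²=73 > ρ²=47 → inactive
o2: d²=50 > ρ²=47 → inactive
o3: d²=5 ≤ ρ²=47; F_rep = 9·(1,2)/5² = (0.3600,0.7200)
o4: d²=73 > ρ²=47 → inactive
F = F_att + ΣF_rep = (-6.6400,-10.2800)
Δp = p'−p = (-1.6600,-2.5700); α = Δx/Fx = (-83/50) / (-166/25) = 1/4
check: Δy/Fy = (-257/100) / (-257/25) = 1/4 ✓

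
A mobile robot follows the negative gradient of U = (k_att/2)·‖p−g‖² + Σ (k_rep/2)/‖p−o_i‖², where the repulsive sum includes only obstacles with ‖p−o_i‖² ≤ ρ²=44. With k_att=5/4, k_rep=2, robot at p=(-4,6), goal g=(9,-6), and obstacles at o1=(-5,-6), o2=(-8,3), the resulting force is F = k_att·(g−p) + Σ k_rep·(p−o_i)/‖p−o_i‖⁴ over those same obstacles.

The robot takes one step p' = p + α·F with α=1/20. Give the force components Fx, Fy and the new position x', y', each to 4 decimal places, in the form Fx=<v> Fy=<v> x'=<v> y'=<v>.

F_att = 5/4·(g−p) = 5/4·(13,-12) = (16.2500,-15.0000)
o1: d²=145 > ρ²=44 → inactive
o2: d²=25 ≤ ρ²=44; F_rep = 2·(4,3)/25² = (0.0128,0.0096)
F = F_att + ΣF_rep = (16.2628,-14.9904)
p' = p + 1/20·F = (-3.1869,5.2505)

Fx=16.2628 Fy=-14.9904 x'=-3.1869 y'=5.2505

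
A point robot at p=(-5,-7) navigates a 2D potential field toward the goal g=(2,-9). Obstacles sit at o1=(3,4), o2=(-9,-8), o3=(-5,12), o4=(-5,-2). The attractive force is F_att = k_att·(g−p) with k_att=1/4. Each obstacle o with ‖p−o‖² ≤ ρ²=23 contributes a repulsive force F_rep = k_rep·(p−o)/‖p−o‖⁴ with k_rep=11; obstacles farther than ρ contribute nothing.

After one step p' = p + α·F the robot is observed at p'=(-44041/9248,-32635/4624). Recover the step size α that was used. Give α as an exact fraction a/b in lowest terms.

F_att = 1/4·(g−p) = 1/4·(7,-2) = (1.7500,-0.5000)
o1: d²=185 > ρ²=23 → inactive
o2: d²=17 ≤ ρ²=23; F_rep = 11·(4,1)/17² = (0.1522,0.0381)
o3: d²=361 > ρ²=23 → inactive
o4: d²=25 > ρ²=23 → inactive
F = F_att + ΣF_rep = (1.9022,-0.4619)
Δp = p'−p = (0.2378,-0.0577); α = Δx/Fx = (2199/9248) / (2199/1156) = 1/8
check: Δy/Fy = (-267/4624) / (-267/578) = 1/8 ✓

α = 1/8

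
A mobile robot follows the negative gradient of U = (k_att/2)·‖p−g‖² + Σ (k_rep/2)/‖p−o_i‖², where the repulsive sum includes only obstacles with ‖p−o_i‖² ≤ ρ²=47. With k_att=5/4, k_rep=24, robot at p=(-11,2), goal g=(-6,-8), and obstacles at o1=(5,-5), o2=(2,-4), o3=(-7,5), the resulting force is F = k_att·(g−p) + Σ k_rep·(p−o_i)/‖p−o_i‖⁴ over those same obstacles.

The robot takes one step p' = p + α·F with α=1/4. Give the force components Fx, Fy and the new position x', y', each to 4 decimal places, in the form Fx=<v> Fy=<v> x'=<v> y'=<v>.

F_att = 5/4·(g−p) = 5/4·(5,-10) = (6.2500,-12.5000)
o1: d²=305 > ρ²=47 → inactive
o2: d²=205 > ρ²=47 → inactive
o3: d²=25 ≤ ρ²=47; F_rep = 24·(-4,-3)/25² = (-0.1536,-0.1152)
F = F_att + ΣF_rep = (6.0964,-12.6152)
p' = p + 1/4·F = (-9.4759,-1.1538)

Fx=6.0964 Fy=-12.6152 x'=-9.4759 y'=-1.1538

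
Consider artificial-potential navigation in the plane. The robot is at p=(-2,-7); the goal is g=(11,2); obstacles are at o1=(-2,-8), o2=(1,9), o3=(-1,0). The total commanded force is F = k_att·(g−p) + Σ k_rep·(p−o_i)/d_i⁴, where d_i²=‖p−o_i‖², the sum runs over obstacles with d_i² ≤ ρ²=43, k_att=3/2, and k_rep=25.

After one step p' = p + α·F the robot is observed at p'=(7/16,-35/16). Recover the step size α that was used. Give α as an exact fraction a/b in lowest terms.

α = 1/8

F_att = 3/2·(g−p) = 3/2·(13,9) = (19.5000,13.5000)
o1: d²=1 ≤ ρ²=43; F_rep = 25·(0,1)/1² = (0.0000,25.0000)
o2: d²=265 > ρ²=43 → inactive
o3: d²=50 > ρ²=43 → inactive
F = F_att + ΣF_rep = (19.5000,38.5000)
Δp = p'−p = (2.4375,4.8125); α = Δx/Fx = (39/16) / (39/2) = 1/8
check: Δy/Fy = (77/16) / (77/2) = 1/8 ✓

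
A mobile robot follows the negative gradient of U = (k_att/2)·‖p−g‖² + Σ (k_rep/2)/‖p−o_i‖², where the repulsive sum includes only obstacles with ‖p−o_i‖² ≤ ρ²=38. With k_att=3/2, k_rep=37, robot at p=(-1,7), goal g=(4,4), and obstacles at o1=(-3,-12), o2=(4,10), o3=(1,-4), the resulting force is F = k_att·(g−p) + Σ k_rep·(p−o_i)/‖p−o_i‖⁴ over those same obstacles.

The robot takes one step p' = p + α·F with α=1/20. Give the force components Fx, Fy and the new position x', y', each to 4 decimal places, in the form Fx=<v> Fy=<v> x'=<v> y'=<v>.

F_att = 3/2·(g−p) = 3/2·(5,-3) = (7.5000,-4.5000)
o1: d²=365 > ρ²=38 → inactive
o2: d²=34 ≤ ρ²=38; F_rep = 37·(-5,-3)/34² = (-0.1600,-0.0960)
o3: d²=125 > ρ²=38 → inactive
F = F_att + ΣF_rep = (7.3400,-4.5960)
p' = p + 1/20·F = (-0.6330,6.7702)

Fx=7.3400 Fy=-4.5960 x'=-0.6330 y'=6.7702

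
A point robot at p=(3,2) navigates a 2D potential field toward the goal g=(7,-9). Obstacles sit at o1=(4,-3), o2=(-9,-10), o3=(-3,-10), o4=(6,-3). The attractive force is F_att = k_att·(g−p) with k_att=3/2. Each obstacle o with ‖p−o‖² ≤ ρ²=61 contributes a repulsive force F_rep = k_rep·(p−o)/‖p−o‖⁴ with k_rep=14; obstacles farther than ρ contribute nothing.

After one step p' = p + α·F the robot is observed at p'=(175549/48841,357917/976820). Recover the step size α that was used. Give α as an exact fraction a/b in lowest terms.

α = 1/10

F_att = 3/2·(g−p) = 3/2·(4,-11) = (6.0000,-16.5000)
o1: d²=26 ≤ ρ²=61; F_rep = 14·(-1,5)/26² = (-0.0207,0.1036)
o2: d²=288 > ρ²=61 → inactive
o3: d²=180 > ρ²=61 → inactive
o4: d²=34 ≤ ρ²=61; F_rep = 14·(-3,5)/34² = (-0.0363,0.0606)
F = F_att + ΣF_rep = (5.9430,-16.3359)
Δp = p'−p = (0.5943,-1.6336); α = Δx/Fx = (29026/48841) / (290260/48841) = 1/10
check: Δy/Fy = (-1595723/976820) / (-1595723/97682) = 1/10 ✓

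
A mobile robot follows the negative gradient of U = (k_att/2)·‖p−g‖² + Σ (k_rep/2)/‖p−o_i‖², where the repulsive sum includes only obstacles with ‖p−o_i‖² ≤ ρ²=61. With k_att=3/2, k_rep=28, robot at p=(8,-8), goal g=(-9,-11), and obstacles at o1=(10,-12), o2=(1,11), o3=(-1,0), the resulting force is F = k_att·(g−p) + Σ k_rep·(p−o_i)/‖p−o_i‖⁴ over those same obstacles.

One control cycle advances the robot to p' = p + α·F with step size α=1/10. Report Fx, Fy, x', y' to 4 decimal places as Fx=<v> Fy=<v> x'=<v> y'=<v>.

Fx=-25.6400 Fy=-4.2200 x'=5.4360 y'=-8.4220

F_att = 3/2·(g−p) = 3/2·(-17,-3) = (-25.5000,-4.5000)
o1: d²=20 ≤ ρ²=61; F_rep = 28·(-2,4)/20² = (-0.1400,0.2800)
o2: d²=410 > ρ²=61 → inactive
o3: d²=145 > ρ²=61 → inactive
F = F_att + ΣF_rep = (-25.6400,-4.2200)
p' = p + 1/10·F = (5.4360,-8.4220)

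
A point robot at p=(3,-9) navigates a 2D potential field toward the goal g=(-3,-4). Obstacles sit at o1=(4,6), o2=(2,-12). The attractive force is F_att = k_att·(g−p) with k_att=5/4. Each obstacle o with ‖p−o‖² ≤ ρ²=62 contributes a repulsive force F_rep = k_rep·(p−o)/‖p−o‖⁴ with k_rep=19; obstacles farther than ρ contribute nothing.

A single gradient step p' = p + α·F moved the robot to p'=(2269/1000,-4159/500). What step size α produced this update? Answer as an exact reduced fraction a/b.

α = 1/10

F_att = 5/4·(g−p) = 5/4·(-6,5) = (-7.5000,6.2500)
o1: d²=226 > ρ²=62 → inactive
o2: d²=10 ≤ ρ²=62; F_rep = 19·(1,3)/10² = (0.1900,0.5700)
F = F_att + ΣF_rep = (-7.3100,6.8200)
Δp = p'−p = (-0.7310,0.6820); α = Δx/Fx = (-731/1000) / (-731/100) = 1/10
check: Δy/Fy = (341/500) / (341/50) = 1/10 ✓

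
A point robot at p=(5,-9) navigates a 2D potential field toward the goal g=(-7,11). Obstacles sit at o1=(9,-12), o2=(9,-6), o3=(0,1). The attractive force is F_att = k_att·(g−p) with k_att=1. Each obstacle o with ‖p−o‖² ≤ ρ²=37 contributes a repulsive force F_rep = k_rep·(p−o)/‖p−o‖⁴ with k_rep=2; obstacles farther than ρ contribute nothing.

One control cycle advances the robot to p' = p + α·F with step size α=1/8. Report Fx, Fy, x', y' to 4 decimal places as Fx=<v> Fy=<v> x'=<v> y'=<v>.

F_att = 1·(g−p) = 1·(-12,20) = (-12.0000,20.0000)
o1: d²=25 ≤ ρ²=37; F_rep = 2·(-4,3)/25² = (-0.0128,0.0096)
o2: d²=25 ≤ ρ²=37; F_rep = 2·(-4,-3)/25² = (-0.0128,-0.0096)
o3: d²=125 > ρ²=37 → inactive
F = F_att + ΣF_rep = (-12.0256,20.0000)
p' = p + 1/8·F = (3.4968,-6.5000)

Fx=-12.0256 Fy=20.0000 x'=3.4968 y'=-6.5000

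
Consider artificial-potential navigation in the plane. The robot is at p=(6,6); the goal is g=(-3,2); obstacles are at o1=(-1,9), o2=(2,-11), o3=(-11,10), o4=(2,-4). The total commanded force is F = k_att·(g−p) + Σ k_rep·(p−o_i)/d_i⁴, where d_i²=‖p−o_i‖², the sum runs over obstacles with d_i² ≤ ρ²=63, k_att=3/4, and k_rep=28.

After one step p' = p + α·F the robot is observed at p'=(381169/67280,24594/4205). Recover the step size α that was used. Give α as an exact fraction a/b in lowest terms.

α = 1/20

F_att = 3/4·(g−p) = 3/4·(-9,-4) = (-6.7500,-3.0000)
o1: d²=58 ≤ ρ²=63; F_rep = 28·(7,-3)/58² = (0.0583,-0.0250)
o2: d²=305 > ρ²=63 → inactive
o3: d²=305 > ρ²=63 → inactive
o4: d²=116 > ρ²=63 → inactive
F = F_att + ΣF_rep = (-6.6917,-3.0250)
Δp = p'−p = (-0.3346,-0.1512); α = Δx/Fx = (-22511/67280) / (-22511/3364) = 1/20
check: Δy/Fy = (-636/4205) / (-2544/841) = 1/20 ✓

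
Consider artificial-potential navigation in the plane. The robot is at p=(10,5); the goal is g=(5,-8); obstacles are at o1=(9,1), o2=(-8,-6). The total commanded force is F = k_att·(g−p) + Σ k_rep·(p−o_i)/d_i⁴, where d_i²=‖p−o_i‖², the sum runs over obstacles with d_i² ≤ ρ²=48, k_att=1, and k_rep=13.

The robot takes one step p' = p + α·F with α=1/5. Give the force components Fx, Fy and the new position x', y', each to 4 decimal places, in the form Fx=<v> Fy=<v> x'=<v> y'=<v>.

Fx=-4.9550 Fy=-12.8201 x'=9.0090 y'=2.4360

F_att = 1·(g−p) = 1·(-5,-13) = (-5.0000,-13.0000)
o1: d²=17 ≤ ρ²=48; F_rep = 13·(1,4)/17² = (0.0450,0.1799)
o2: d²=445 > ρ²=48 → inactive
F = F_att + ΣF_rep = (-4.9550,-12.8201)
p' = p + 1/5·F = (9.0090,2.4360)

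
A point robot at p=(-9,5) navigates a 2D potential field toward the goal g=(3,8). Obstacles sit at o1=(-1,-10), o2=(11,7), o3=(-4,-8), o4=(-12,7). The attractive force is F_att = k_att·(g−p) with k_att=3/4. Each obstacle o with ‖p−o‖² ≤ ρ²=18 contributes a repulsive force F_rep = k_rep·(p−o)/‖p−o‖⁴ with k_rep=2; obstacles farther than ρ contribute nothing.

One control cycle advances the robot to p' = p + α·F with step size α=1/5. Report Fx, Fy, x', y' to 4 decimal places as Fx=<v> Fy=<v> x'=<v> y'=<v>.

Fx=9.0355 Fy=2.2263 x'=-7.1929 y'=5.4453

F_att = 3/4·(g−p) = 3/4·(12,3) = (9.0000,2.2500)
o1: d²=289 > ρ²=18 → inactive
o2: d²=404 > ρ²=18 → inactive
o3: d²=194 > ρ²=18 → inactive
o4: d²=13 ≤ ρ²=18; F_rep = 2·(3,-2)/13² = (0.0355,-0.0237)
F = F_att + ΣF_rep = (9.0355,2.2263)
p' = p + 1/5·F = (-7.1929,5.4453)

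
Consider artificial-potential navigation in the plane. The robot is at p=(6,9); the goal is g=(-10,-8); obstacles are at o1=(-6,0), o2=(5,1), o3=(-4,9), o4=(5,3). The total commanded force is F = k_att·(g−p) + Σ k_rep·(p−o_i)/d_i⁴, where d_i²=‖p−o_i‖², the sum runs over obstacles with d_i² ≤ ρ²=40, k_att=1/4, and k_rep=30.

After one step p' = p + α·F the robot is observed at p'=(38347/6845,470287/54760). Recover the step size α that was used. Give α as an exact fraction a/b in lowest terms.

F_att = 1/4·(g−p) = 1/4·(-16,-17) = (-4.0000,-4.2500)
o1: d²=225 > ρ²=40 → inactive
o2: d²=65 > ρ²=40 → inactive
o3: d²=100 > ρ²=40 → inactive
o4: d²=37 ≤ ρ²=40; F_rep = 30·(1,6)/37² = (0.0219,0.1315)
F = F_att + ΣF_rep = (-3.9781,-4.1185)
Δp = p'−p = (-0.3978,-0.4119); α = Δx/Fx = (-2723/6845) / (-5446/1369) = 1/10
check: Δy/Fy = (-22553/54760) / (-22553/5476) = 1/10 ✓

α = 1/10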